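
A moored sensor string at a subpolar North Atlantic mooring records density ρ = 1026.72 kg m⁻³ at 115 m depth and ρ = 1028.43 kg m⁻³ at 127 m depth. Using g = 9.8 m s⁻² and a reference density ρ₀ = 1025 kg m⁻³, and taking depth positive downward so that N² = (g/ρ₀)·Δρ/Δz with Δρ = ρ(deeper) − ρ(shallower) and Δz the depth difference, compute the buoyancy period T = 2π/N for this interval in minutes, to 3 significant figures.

2.84 min

Δρ = 1028.43 − 1026.72 = 1.71 kg m⁻³ over Δz = 127 − 115 = 12 m.
N² = (9.8/1025) × (1.71/12) = 1.3624 × 10⁻³ s⁻².
N = √(1.3624 × 10⁻³) = 0.036911 rad s⁻¹, so T = 2π/N = 170.23 s = 2.8372 min ≈ 2.84 min.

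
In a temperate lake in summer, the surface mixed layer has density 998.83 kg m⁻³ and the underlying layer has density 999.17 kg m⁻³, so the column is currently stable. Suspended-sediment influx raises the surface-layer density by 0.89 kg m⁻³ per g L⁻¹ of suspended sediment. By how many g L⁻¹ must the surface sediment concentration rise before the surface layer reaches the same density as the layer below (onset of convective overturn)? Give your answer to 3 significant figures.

0.382 g L⁻¹

Density deficit of the surface layer: 999.17 − 998.83 = 0.34 kg m⁻³.
Required change = 0.34 / 0.89 = 0.382 g L⁻¹.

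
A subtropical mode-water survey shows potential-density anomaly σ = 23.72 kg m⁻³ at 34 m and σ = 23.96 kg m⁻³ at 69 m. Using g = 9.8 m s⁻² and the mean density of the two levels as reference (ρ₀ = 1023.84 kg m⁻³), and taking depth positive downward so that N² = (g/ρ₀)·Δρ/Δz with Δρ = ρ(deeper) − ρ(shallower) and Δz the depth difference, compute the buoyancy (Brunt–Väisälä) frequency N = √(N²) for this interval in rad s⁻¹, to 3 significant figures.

Δρ = 1023.96 − 1023.72 = 0.24 kg m⁻³ over Δz = 69 − 34 = 35 m.
N² = (9.8/1023.84) × (0.24/35) = 6.5635 × 10⁻⁵ s⁻².
N = √(6.5635 × 10⁻⁵) = 8.1015 × 10⁻³ rad s⁻¹ ≈ 8.10 × 10⁻³ rad s⁻¹.

8.10 × 10⁻³ rad s⁻¹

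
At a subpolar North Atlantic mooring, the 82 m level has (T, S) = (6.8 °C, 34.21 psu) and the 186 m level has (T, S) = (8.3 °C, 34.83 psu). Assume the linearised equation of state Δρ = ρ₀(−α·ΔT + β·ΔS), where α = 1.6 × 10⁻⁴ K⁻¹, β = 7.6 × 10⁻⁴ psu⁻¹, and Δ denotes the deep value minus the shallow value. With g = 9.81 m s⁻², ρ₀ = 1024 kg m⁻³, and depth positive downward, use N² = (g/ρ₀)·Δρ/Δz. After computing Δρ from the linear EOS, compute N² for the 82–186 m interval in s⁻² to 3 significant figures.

2.18 × 10⁻⁵ s⁻²

ΔT = +1.5 K, ΔS = +0.62 psu (deep − shallow).
Δρ/ρ₀ = −αΔT + βΔS = -2.40 × 10⁻⁴ + 4.712 × 10⁻⁴ = 2.312 × 10⁻⁴, so Δρ ≈ 0.2367 kg m⁻³.
N² = (g/ρ₀)·Δρ/Δz = g·(Δρ/ρ₀)/Δz = 9.81 × 2.312 × 10⁻⁴ / 104 = 2.1808 × 10⁻⁵ s⁻² ≈ 2.18 × 10⁻⁵ s⁻².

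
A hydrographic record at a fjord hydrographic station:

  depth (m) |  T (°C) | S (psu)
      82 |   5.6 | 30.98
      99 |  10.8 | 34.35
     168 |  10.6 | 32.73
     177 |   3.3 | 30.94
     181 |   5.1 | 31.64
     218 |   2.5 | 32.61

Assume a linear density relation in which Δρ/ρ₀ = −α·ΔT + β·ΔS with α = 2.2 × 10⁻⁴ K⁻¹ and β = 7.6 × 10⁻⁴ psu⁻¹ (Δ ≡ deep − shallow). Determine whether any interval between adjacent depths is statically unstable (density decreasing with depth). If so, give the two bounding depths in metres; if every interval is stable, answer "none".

99–168 m

Evaluate Δρ/ρ₀ = −αΔT + βΔS across each adjacent pair:
  82–99 m: −αΔT+βΔS = −(2.2 × 10⁻⁴)(+5.2)+(7.6 × 10⁻⁴)(+3.37) = 1.4 × 10⁻³ → stable
  99–168 m: −αΔT+βΔS = −(2.2 × 10⁻⁴)(-0.2)+(7.6 × 10⁻⁴)(-1.62) = -1.2 × 10⁻³ → UNSTABLE
  168–177 m: −αΔT+βΔS = −(2.2 × 10⁻⁴)(-7.3)+(7.6 × 10⁻⁴)(-1.79) = 2.5 × 10⁻⁴ → stable
  177–181 m: −αΔT+βΔS = −(2.2 × 10⁻⁴)(+1.8)+(7.6 × 10⁻⁴)(+0.70) = 1.4 × 10⁻⁴ → stable
  181–218 m: −αΔT+βΔS = −(2.2 × 10⁻⁴)(-2.6)+(7.6 × 10⁻⁴)(+0.97) = 1.3 × 10⁻³ → stable
The 99–168 m interval has Δρ < 0: lighter water underlies denser water.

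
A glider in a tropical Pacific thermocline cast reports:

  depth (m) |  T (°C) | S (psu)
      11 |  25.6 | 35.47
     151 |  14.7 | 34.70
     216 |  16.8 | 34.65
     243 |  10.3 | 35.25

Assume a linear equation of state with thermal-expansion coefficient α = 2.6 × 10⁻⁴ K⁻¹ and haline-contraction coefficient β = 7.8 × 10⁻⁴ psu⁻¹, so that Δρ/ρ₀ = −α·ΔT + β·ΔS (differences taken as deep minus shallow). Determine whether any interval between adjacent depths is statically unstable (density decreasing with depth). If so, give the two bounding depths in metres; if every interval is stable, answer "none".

151–216 m

Evaluate Δρ/ρ₀ = −αΔT + βΔS across each adjacent pair:
  11–151 m: −αΔT+βΔS = −(2.6 × 10⁻⁴)(-10.9)+(7.8 × 10⁻⁴)(-0.77) = 2.2 × 10⁻³ → stable
  151–216 m: −αΔT+βΔS = −(2.6 × 10⁻⁴)(+2.1)+(7.8 × 10⁻⁴)(-0.05) = -5.8 × 10⁻⁴ → UNSTABLE
  216–243 m: −αΔT+βΔS = −(2.6 × 10⁻⁴)(-6.5)+(7.8 × 10⁻⁴)(+0.60) = 2.2 × 10⁻³ → stable
The 151–216 m interval has Δρ < 0: lighter water underlies denser water.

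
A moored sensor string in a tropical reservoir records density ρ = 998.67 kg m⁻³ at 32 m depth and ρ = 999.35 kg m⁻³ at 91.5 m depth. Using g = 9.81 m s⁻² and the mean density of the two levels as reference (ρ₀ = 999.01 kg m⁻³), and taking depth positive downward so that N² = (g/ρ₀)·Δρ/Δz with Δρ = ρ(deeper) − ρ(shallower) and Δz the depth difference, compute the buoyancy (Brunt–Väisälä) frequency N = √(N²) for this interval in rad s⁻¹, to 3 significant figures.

Δρ = 999.35 − 998.67 = 0.68 kg m⁻³ over Δz = 91.5 − 32 = 59.5 m.
N² = (9.81/999.01) × (0.68/59.5) = 1.1223 × 10⁻⁴ s⁻².
N = √(1.1223 × 10⁻⁴) = 0.010594 rad s⁻¹ ≈ 0.0106 rad s⁻¹.

0.0106 rad s⁻¹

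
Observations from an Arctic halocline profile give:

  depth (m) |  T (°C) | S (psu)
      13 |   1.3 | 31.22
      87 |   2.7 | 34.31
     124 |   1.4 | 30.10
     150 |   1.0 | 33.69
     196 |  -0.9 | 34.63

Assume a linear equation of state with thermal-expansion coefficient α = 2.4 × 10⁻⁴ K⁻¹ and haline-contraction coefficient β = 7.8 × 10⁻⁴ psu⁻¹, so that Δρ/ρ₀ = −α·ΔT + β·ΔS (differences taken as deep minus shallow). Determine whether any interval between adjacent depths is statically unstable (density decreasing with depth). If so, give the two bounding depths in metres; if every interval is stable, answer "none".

87–124 m

Evaluate Δρ/ρ₀ = −αΔT + βΔS across each adjacent pair:
  13–87 m: −αΔT+βΔS = −(2.4 × 10⁻⁴)(+1.4)+(7.8 × 10⁻⁴)(+3.09) = 2.1 × 10⁻³ → stable
  87–124 m: −αΔT+βΔS = −(2.4 × 10⁻⁴)(-1.3)+(7.8 × 10⁻⁴)(-4.21) = -3.0 × 10⁻³ → UNSTABLE
  124–150 m: −αΔT+βΔS = −(2.4 × 10⁻⁴)(-0.4)+(7.8 × 10⁻⁴)(+3.59) = 2.9 × 10⁻³ → stable
  150–196 m: −αΔT+βΔS = −(2.4 × 10⁻⁴)(-1.9)+(7.8 × 10⁻⁴)(+0.94) = 1.2 × 10⁻³ → stable
The 87–124 m interval has Δρ < 0: lighter water underlies denser water.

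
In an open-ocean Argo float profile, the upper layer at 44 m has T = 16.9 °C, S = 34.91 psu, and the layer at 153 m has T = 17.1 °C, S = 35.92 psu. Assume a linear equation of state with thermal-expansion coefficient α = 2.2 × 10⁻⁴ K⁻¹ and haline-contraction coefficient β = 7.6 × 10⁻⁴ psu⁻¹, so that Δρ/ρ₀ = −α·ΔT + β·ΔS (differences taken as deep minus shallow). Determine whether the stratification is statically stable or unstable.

stable

ΔT = 17.1 − 16.9 = +0.2 K and ΔS = 35.92 − 34.91 = +1.01 psu (deep − shallow).
−αΔT = -4.40 × 10⁻⁵; βΔS = 7.676 × 10⁻⁴; sum Δρ/ρ₀ = 7.236 × 10⁻⁴.
Δρ/ρ₀ > 0, so Δρ > 0: deeper water is denser → statically stable.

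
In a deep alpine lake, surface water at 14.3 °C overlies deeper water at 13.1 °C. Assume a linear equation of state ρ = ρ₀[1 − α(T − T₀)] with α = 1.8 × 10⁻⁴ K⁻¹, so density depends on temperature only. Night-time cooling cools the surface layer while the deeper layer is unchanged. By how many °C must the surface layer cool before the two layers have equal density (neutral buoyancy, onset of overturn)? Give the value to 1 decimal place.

With temperature the only control, equal density requires T_surf′ = T_deep.
T_surf′ = 13.1 °C.
Cooling required: 14.3 − 13.1 = 1.2 °C.

1.2 °C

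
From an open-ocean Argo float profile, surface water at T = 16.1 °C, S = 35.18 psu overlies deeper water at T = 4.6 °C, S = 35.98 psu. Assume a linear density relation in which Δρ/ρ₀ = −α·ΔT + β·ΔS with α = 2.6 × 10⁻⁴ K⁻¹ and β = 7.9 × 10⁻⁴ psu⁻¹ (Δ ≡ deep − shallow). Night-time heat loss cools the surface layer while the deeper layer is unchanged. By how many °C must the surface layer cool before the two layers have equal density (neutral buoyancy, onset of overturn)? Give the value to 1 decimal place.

13.9 °C

Neutral buoyancy requires Δρ = 0, i.e. −α(T_deep − T_surf′) + β(S_deep − S_surf) = 0.
T_surf′ = T_deep − (β/α)·ΔS = 4.6 − (7.9 × 10⁻⁴/2.6 × 10⁻⁴)·(+0.80) = 2.169 °C.
Cooling required: 16.1 − (2.169) = 13.931 °C.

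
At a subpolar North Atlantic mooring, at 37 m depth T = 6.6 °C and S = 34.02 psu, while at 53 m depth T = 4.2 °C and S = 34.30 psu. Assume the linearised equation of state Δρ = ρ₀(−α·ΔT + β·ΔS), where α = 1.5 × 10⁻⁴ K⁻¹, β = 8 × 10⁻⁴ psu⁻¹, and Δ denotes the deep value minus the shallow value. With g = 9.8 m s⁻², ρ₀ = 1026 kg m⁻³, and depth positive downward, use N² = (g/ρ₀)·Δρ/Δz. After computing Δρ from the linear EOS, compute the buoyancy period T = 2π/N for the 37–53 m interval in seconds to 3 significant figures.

332 s

ΔT = -2.4 K, ΔS = +0.28 psu (deep − shallow).
Δρ/ρ₀ = −αΔT + βΔS = 3.60 × 10⁻⁴ + 2.24 × 10⁻⁴ = 5.84 × 10⁻⁴, so Δρ ≈ 0.5992 kg m⁻³.
N² = (g/ρ₀)·Δρ/Δz = g·(Δρ/ρ₀)/Δz = 9.8 × 5.84 × 10⁻⁴ / 16 = 3.5770 × 10⁻⁴ s⁻².
N = √(3.5770 × 10⁻⁴) = 0.018913 rad s⁻¹ → T = 2π/N = 332.22 s ≈ 332 s.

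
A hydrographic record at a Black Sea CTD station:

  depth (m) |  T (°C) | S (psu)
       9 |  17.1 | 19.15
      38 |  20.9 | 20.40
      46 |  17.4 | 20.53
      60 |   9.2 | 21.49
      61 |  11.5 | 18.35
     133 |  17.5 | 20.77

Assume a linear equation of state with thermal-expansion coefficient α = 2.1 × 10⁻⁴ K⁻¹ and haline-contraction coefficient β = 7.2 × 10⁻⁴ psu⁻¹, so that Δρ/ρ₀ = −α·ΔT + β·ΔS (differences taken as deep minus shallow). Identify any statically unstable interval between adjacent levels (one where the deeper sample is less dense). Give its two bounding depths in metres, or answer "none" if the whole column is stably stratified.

60–61 m

Evaluate Δρ/ρ₀ = −αΔT + βΔS across each adjacent pair:
  9–38 m: −αΔT+βΔS = −(2.1 × 10⁻⁴)(+3.8)+(7.2 × 10⁻⁴)(+1.25) = 1.0 × 10⁻⁴ → stable
  38–46 m: −αΔT+βΔS = −(2.1 × 10⁻⁴)(-3.5)+(7.2 × 10⁻⁴)(+0.13) = 8.3 × 10⁻⁴ → stable
  46–60 m: −αΔT+βΔS = −(2.1 × 10⁻⁴)(-8.2)+(7.2 × 10⁻⁴)(+0.96) = 2.4 × 10⁻³ → stable
  60–61 m: −αΔT+βΔS = −(2.1 × 10⁻⁴)(+2.3)+(7.2 × 10⁻⁴)(-3.14) = -2.7 × 10⁻³ → UNSTABLE
  61–133 m: −αΔT+βΔS = −(2.1 × 10⁻⁴)(+6.0)+(7.2 × 10⁻⁴)(+2.42) = 4.8 × 10⁻⁴ → stable
The 60–61 m interval has Δρ < 0: lighter water underlies denser water.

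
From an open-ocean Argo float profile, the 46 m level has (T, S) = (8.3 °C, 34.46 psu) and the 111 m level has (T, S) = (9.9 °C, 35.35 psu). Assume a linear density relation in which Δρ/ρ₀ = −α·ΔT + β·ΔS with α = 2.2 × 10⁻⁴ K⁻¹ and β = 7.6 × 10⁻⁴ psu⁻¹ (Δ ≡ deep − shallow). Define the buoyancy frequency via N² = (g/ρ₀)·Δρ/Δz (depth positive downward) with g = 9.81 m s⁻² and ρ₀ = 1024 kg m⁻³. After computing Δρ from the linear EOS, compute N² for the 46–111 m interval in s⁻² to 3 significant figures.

ΔT = +1.6 K, ΔS = +0.89 psu (deep − shallow).
Δρ/ρ₀ = −αΔT + βΔS = -3.52 × 10⁻⁴ + 6.764 × 10⁻⁴ = 3.244 × 10⁻⁴, so Δρ ≈ 0.3322 kg m⁻³.
N² = (g/ρ₀)·Δρ/Δz = g·(Δρ/ρ₀)/Δz = 9.81 × 3.244 × 10⁻⁴ / 65 = 4.8959 × 10⁻⁵ s⁻² ≈ 4.90 × 10⁻⁵ s⁻².

4.90 × 10⁻⁵ s⁻²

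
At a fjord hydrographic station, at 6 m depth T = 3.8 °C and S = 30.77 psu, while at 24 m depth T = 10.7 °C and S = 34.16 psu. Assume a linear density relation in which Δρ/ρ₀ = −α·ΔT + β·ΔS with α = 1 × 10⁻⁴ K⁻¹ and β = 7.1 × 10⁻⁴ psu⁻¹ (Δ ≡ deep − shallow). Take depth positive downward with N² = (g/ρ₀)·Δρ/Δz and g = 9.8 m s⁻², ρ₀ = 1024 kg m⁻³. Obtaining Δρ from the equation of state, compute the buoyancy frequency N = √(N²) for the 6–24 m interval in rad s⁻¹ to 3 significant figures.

ΔT = +6.9 K, ΔS = +3.39 psu (deep − shallow).
Δρ/ρ₀ = −αΔT + βΔS = -6.90 × 10⁻⁴ + 2.4069 × 10⁻³ = 1.7169 × 10⁻³, so Δρ ≈ 1.758 kg m⁻³.
N² = (g/ρ₀)·Δρ/Δz = g·(Δρ/ρ₀)/Δz = 9.8 × 1.7169 × 10⁻³ / 18 = 9.3476 × 10⁻⁴ s⁻².
N = √(9.3476 × 10⁻⁴) = 0.030574 rad s⁻¹ ≈ 0.0306 rad s⁻¹.

0.0306 rad s⁻¹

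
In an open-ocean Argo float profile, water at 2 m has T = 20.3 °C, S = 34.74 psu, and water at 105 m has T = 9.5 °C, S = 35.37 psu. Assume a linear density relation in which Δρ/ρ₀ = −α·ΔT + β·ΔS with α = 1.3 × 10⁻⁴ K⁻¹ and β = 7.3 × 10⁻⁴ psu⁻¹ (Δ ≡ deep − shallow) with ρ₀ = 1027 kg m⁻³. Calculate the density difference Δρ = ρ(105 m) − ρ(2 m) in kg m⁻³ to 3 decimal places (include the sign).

+1.914 kg m⁻³

ΔT = -10.8 K, ΔS = +0.63 psu (deep − shallow).
Δρ/ρ₀ = −(1.3 × 10⁻⁴)(-10.8) + (7.3 × 10⁻⁴)(+0.63) = 1.8639 × 10⁻³.
Δρ = 1027 × (1.8639 × 10⁻³) = +1.914 kg m⁻³.
Positive Δρ: denser below, stable.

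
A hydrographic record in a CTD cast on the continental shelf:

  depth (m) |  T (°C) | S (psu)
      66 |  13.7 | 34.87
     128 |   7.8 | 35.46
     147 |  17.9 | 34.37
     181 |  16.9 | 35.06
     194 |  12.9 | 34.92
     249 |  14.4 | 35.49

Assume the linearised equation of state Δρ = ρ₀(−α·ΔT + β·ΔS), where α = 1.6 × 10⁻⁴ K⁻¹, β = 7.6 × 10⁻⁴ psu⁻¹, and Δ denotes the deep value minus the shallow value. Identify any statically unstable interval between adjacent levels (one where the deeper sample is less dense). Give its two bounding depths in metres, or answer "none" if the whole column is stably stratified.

Evaluate Δρ/ρ₀ = −αΔT + βΔS across each adjacent pair:
  66–128 m: −αΔT+βΔS = −(1.6 × 10⁻⁴)(-5.9)+(7.6 × 10⁻⁴)(+0.59) = 1.4 × 10⁻³ → stable
  128–147 m: −αΔT+βΔS = −(1.6 × 10⁻⁴)(+10.1)+(7.6 × 10⁻⁴)(-1.09) = -2.4 × 10⁻³ → UNSTABLE
  147–181 m: −αΔT+βΔS = −(1.6 × 10⁻⁴)(-1.0)+(7.6 × 10⁻⁴)(+0.69) = 6.8 × 10⁻⁴ → stable
  181–194 m: −αΔT+βΔS = −(1.6 × 10⁻⁴)(-4.0)+(7.6 × 10⁻⁴)(-0.14) = 5.3 × 10⁻⁴ → stable
  194–249 m: −αΔT+βΔS = −(1.6 × 10⁻⁴)(+1.5)+(7.6 × 10⁻⁴)(+0.57) = 1.9 × 10⁻⁴ → stable
The 128–147 m interval has Δρ < 0: lighter water underlies denser water.

128–147 m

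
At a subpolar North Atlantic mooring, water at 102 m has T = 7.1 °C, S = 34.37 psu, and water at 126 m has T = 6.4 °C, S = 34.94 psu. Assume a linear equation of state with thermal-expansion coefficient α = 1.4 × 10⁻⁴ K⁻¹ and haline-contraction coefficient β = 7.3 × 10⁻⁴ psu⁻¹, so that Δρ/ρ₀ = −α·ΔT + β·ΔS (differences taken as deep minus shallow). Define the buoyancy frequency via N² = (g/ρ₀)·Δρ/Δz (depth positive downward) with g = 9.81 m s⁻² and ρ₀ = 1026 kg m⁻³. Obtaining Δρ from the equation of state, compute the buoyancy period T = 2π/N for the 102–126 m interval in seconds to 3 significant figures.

ΔT = -0.7 K, ΔS = +0.57 psu (deep − shallow).
Δρ/ρ₀ = −αΔT + βΔS = 9.80 × 10⁻⁵ + 4.161 × 10⁻⁴ = 5.141 × 10⁻⁴, so Δρ ≈ 0.5275 kg m⁻³.
N² = (g/ρ₀)·Δρ/Δz = g·(Δρ/ρ₀)/Δz = 9.81 × 5.141 × 10⁻⁴ / 24 = 2.1014 × 10⁻⁴ s⁻².
N = √(2.1014 × 10⁻⁴) = 0.014496 rad s⁻¹ → T = 2π/N = 433.44 s ≈ 433 s.

433 s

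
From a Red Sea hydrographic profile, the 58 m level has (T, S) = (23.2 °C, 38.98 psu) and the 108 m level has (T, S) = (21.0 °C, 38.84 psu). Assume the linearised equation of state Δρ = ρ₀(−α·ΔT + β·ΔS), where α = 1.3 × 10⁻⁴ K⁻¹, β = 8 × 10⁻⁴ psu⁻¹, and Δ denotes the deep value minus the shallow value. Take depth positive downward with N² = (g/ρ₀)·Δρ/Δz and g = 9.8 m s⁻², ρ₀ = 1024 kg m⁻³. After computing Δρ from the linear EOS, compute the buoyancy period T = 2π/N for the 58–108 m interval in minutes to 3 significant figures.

17.9 min

ΔT = -2.2 K, ΔS = -0.14 psu (deep − shallow).
Δρ/ρ₀ = −αΔT + βΔS = 2.86 × 10⁻⁴ − 1.12 × 10⁻⁴ = 1.74 × 10⁻⁴, so Δρ ≈ 0.1782 kg m⁻³.
N² = (g/ρ₀)·Δρ/Δz = g·(Δρ/ρ₀)/Δz = 9.8 × 1.74 × 10⁻⁴ / 50 = 3.4104 × 10⁻⁵ s⁻².
N = √(3.4104 × 10⁻⁵) = 5.8399 × 10⁻³ rad s⁻¹ → T = 2π/N = 1.0759 × 10³ s = 17.932 min ≈ 17.9 min.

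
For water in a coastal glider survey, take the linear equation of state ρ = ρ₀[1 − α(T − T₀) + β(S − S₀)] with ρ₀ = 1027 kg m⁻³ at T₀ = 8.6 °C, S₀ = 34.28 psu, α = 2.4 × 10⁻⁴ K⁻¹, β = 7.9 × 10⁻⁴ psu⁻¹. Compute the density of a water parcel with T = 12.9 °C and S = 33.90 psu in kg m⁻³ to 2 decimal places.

1025.63 kg m⁻³

T − T₀ = +4.3 K, S − S₀ = -0.38 psu.
Bracket = 1 − α·(+4.3) + β·(-0.38) = 1 + (-1.3322 × 10⁻³) = 0.9986678.
ρ = 1027 × 0.9986678 = 1025.63 kg m⁻³.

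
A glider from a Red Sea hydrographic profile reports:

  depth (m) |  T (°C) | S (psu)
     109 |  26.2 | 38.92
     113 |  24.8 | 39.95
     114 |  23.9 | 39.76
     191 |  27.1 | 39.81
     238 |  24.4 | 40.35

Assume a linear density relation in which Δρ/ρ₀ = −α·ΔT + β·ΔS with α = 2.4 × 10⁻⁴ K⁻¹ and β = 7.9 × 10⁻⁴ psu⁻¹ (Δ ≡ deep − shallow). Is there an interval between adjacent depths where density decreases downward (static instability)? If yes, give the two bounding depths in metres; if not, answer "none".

114–191 m

Evaluate Δρ/ρ₀ = −αΔT + βΔS across each adjacent pair:
  109–113 m: −αΔT+βΔS = −(2.4 × 10⁻⁴)(-1.4)+(7.9 × 10⁻⁴)(+1.03) = 1.1 × 10⁻³ → stable
  113–114 m: −αΔT+βΔS = −(2.4 × 10⁻⁴)(-0.9)+(7.9 × 10⁻⁴)(-0.19) = 6.6 × 10⁻⁵ → stable
  114–191 m: −αΔT+βΔS = −(2.4 × 10⁻⁴)(+3.2)+(7.9 × 10⁻⁴)(+0.05) = -7.3 × 10⁻⁴ → UNSTABLE
  191–238 m: −αΔT+βΔS = −(2.4 × 10⁻⁴)(-2.7)+(7.9 × 10⁻⁴)(+0.54) = 1.1 × 10⁻³ → stable
The 114–191 m interval has Δρ < 0: lighter water underlies denser water.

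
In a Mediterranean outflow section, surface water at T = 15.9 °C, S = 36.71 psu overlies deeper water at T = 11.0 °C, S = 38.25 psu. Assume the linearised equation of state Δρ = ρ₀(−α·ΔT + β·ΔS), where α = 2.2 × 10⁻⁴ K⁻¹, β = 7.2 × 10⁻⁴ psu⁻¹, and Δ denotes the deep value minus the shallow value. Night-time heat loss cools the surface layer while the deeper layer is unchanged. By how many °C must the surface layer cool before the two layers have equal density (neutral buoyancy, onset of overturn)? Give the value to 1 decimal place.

9.9 °C

Neutral buoyancy requires Δρ = 0, i.e. −α(T_deep − T_surf′) + β(S_deep − S_surf) = 0.
T_surf′ = T_deep − (β/α)·ΔS = 11.0 − (7.2 × 10⁻⁴/2.2 × 10⁻⁴)·(+1.54) = 5.960 °C.
Cooling required: 15.9 − (5.960) = 9.940 °C.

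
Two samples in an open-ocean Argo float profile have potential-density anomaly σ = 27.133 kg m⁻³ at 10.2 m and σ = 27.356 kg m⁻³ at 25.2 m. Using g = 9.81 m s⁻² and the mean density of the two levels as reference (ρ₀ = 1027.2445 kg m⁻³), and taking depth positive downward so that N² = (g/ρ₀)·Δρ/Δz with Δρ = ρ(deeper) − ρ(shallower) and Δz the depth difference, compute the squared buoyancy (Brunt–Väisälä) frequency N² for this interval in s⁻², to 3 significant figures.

1.42 × 10⁻⁴ s⁻²

Δρ = 1027.356 − 1027.133 = 0.223 kg m⁻³ over Δz = 25.2 − 10.2 = 15 m.
N² = (9.81/1027.2445) × (0.223/15) = 1.4197 × 10⁻⁴ s⁻² ≈ 1.42 × 10⁻⁴ s⁻².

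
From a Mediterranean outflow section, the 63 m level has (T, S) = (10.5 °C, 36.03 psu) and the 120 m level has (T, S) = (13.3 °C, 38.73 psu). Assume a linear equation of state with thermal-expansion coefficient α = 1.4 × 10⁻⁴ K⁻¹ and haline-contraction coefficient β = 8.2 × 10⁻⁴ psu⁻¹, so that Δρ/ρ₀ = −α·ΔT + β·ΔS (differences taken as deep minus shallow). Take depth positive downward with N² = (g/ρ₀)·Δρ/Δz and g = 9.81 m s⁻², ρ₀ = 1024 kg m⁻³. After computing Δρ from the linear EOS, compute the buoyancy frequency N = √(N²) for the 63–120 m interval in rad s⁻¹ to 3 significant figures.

ΔT = +2.8 K, ΔS = +2.70 psu (deep − shallow).
Δρ/ρ₀ = −αΔT + βΔS = -3.92 × 10⁻⁴ + 2.214 × 10⁻³ = 1.822 × 10⁻³, so Δρ ≈ 1.866 kg m⁻³.
N² = (g/ρ₀)·Δρ/Δz = g·(Δρ/ρ₀)/Δz = 9.81 × 1.822 × 10⁻³ / 57 = 3.1358 × 10⁻⁴ s⁻².
N = √(3.1358 × 10⁻⁴) = 0.017708 rad s⁻¹ ≈ 0.0177 rad s⁻¹.

0.0177 rad s⁻¹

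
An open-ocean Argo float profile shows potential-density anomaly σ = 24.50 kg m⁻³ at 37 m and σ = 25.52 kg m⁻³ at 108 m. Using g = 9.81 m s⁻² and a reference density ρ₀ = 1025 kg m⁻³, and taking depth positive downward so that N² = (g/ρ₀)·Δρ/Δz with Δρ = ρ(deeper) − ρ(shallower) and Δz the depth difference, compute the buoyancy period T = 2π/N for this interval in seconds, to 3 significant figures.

Δρ = 1025.52 − 1024.50 = 1.02 kg m⁻³ over Δz = 108 − 37 = 71 m.
N² = (9.81/1025) × (1.02/71) = 1.3750 × 10⁻⁴ s⁻².
N = √(1.3750 × 10⁻⁴) = 0.011726 rad s⁻¹, so T = 2π/N = 535.83 s ≈ 536 s.

536 s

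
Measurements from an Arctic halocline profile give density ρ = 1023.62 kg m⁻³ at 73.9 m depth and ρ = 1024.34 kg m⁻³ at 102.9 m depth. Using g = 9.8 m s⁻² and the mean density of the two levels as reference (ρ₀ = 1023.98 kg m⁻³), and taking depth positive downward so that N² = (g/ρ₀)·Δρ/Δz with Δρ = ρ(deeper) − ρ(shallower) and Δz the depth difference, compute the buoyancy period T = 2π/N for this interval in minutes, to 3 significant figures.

Δρ = 1024.34 − 1023.62 = 0.72 kg m⁻³ over Δz = 102.9 − 73.9 = 29 m.
N² = (9.8/1023.98) × (0.72/29) = 2.3761 × 10⁻⁴ s⁻².
N = √(2.3761 × 10⁻⁴) = 0.015415 rad s⁻¹, so T = 2π/N = 407.60 s = 6.7933 min ≈ 6.79 min.

6.79 min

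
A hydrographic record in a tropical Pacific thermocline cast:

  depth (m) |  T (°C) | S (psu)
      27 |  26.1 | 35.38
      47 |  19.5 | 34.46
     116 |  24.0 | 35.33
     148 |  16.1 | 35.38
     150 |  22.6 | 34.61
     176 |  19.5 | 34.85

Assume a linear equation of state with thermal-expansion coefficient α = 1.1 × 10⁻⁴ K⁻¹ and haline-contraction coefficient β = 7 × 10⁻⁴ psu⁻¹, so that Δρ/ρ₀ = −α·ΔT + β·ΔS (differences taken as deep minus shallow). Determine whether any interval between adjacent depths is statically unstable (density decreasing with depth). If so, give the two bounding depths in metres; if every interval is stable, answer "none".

Evaluate Δρ/ρ₀ = −αΔT + βΔS across each adjacent pair:
  27–47 m: −αΔT+βΔS = −(1.1 × 10⁻⁴)(-6.6)+(7 × 10⁻⁴)(-0.92) = 8.2 × 10⁻⁵ → stable
  47–116 m: −αΔT+βΔS = −(1.1 × 10⁻⁴)(+4.5)+(7 × 10⁻⁴)(+0.87) = 1.1 × 10⁻⁴ → stable
  116–148 m: −αΔT+βΔS = −(1.1 × 10⁻⁴)(-7.9)+(7 × 10⁻⁴)(+0.05) = 9.0 × 10⁻⁴ → stable
  148–150 m: −αΔT+βΔS = −(1.1 × 10⁻⁴)(+6.5)+(7 × 10⁻⁴)(-0.77) = -1.3 × 10⁻³ → UNSTABLE
  150–176 m: −αΔT+βΔS = −(1.1 × 10⁻⁴)(-3.1)+(7 × 10⁻⁴)(+0.24) = 5.1 × 10⁻⁴ → stable
The 148–150 m interval has Δρ < 0: lighter water underlies denser water.

148–150 m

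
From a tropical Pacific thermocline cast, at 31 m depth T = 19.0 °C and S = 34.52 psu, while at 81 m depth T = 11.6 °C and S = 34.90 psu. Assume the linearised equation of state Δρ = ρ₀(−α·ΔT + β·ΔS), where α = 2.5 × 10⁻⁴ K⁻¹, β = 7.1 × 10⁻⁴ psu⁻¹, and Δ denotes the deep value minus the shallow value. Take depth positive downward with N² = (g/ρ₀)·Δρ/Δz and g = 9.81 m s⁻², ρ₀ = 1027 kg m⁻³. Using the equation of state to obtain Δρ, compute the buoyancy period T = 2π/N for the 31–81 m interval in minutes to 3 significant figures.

ΔT = -7.4 K, ΔS = +0.38 psu (deep − shallow).
Δρ/ρ₀ = −αΔT + βΔS = 1.85 × 10⁻³ + 2.698 × 10⁻⁴ = 2.1198 × 10⁻³, so Δρ ≈ 2.177 kg m⁻³.
N² = (g/ρ₀)·Δρ/Δz = g·(Δρ/ρ₀)/Δz = 9.81 × 2.1198 × 10⁻³ / 50 = 4.1590 × 10⁻⁴ s⁻².
N = √(4.1590 × 10⁻⁴) = 0.020394 rad s⁻¹ → T = 2π/N = 308.09 s = 5.1348 min ≈ 5.13 min.

5.13 min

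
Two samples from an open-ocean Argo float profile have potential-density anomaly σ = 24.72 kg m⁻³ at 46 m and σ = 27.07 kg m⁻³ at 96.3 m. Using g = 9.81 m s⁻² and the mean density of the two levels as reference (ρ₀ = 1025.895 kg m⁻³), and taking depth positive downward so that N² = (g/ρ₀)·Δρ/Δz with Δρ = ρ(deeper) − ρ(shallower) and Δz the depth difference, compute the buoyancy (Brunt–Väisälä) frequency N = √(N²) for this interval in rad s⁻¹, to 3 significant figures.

0.0211 rad s⁻¹

Δρ = 1027.07 − 1024.72 = 2.35 kg m⁻³ over Δz = 96.3 − 46 = 50.3 m.
N² = (9.81/1025.895) × (2.35/50.3) = 4.4675 × 10⁻⁴ s⁻².
N = √(4.4675 × 10⁻⁴) = 0.021136 rad s⁻¹ ≈ 0.0211 rad s⁻¹.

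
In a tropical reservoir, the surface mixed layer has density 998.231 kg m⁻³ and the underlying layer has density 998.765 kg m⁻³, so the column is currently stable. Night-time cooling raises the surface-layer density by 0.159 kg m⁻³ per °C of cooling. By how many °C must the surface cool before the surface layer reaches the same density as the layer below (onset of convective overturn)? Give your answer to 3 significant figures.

Density deficit of the surface layer: 998.765 − 998.231 = 0.534 kg m⁻³.
Required change = 0.534 / 0.159 = 3.36 °C.

3.36 °C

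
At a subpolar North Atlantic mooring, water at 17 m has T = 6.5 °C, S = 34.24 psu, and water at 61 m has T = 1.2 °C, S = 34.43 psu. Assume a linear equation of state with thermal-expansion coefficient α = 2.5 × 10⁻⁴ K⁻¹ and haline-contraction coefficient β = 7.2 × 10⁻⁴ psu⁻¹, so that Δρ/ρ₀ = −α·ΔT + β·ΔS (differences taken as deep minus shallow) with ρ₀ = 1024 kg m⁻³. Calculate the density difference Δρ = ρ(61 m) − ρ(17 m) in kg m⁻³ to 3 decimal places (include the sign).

ΔT = -5.3 K, ΔS = +0.19 psu (deep − shallow).
Δρ/ρ₀ = −(2.5 × 10⁻⁴)(-5.3) + (7.2 × 10⁻⁴)(+0.19) = 1.4618 × 10⁻³.
Δρ = 1024 × (1.4618 × 10⁻³) = +1.497 kg m⁻³.
Positive Δρ: denser below, stable.

+1.497 kg m⁻³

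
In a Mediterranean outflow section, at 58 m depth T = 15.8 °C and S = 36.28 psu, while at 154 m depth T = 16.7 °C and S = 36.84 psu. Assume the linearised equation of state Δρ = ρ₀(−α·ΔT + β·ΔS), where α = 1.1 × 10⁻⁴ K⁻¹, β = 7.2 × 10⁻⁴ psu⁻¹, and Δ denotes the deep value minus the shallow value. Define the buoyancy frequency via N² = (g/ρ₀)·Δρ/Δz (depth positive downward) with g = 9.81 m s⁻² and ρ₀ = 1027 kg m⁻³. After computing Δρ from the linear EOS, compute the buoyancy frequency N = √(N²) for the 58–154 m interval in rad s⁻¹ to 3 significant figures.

5.58 × 10⁻³ rad s⁻¹

ΔT = +0.9 K, ΔS = +0.56 psu (deep − shallow).
Δρ/ρ₀ = −αΔT + βΔS = -9.90 × 10⁻⁵ + 4.032 × 10⁻⁴ = 3.042 × 10⁻⁴, so Δρ ≈ 0.3124 kg m⁻³.
N² = (g/ρ₀)·Δρ/Δz = g·(Δρ/ρ₀)/Δz = 9.81 × 3.042 × 10⁻⁴ / 96 = 3.1085 × 10⁻⁵ s⁻².
N = √(3.1085 × 10⁻⁵) = 5.5754 × 10⁻³ rad s⁻¹ ≈ 5.58 × 10⁻³ rad s⁻¹.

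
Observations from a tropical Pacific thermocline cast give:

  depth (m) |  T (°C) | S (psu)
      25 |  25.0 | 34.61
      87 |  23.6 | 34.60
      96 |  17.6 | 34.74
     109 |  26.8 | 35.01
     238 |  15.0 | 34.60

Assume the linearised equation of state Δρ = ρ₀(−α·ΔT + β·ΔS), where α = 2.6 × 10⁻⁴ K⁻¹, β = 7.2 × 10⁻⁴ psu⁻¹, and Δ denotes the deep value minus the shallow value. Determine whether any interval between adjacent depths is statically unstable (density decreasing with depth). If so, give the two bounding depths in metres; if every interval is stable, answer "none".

96–109 m

Evaluate Δρ/ρ₀ = −αΔT + βΔS across each adjacent pair:
  25–87 m: −αΔT+βΔS = −(2.6 × 10⁻⁴)(-1.4)+(7.2 × 10⁻⁴)(-0.01) = 3.6 × 10⁻⁴ → stable
  87–96 m: −αΔT+βΔS = −(2.6 × 10⁻⁴)(-6.0)+(7.2 × 10⁻⁴)(+0.14) = 1.7 × 10⁻³ → stable
  96–109 m: −αΔT+βΔS = −(2.6 × 10⁻⁴)(+9.2)+(7.2 × 10⁻⁴)(+0.27) = -2.2 × 10⁻³ → UNSTABLE
  109–238 m: −αΔT+βΔS = −(2.6 × 10⁻⁴)(-11.8)+(7.2 × 10⁻⁴)(-0.41) = 2.8 × 10⁻³ → stable
The 96–109 m interval has Δρ < 0: lighter water underlies denser water.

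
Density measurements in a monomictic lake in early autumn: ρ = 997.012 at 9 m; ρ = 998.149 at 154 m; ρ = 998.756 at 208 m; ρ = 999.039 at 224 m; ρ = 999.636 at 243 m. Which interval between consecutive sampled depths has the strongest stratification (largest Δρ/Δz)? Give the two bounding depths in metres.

Compute the density gradient over each adjacent pair:
  9–154 m: Δρ/Δz = 1.137/145 = 7.8 × 10⁻³ kg m⁻⁴
  154–208 m: Δρ/Δz = 0.607/54 = 0.011 kg m⁻⁴
  208–224 m: Δρ/Δz = 0.283/16 = 0.018 kg m⁻⁴
  224–243 m: Δρ/Δz = 0.597/19 = 0.031 kg m⁻⁴
The largest gradient is in the 224–243 m interval — the pycnocline.

224–243 m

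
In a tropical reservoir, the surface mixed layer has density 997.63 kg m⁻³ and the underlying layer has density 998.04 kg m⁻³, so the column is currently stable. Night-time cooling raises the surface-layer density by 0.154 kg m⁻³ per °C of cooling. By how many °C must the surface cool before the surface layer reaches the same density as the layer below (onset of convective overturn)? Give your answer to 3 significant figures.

2.66 °C

Density deficit of the surface layer: 998.04 − 997.63 = 0.41 kg m⁻³.
Required change = 0.41 / 0.154 = 2.66 °C.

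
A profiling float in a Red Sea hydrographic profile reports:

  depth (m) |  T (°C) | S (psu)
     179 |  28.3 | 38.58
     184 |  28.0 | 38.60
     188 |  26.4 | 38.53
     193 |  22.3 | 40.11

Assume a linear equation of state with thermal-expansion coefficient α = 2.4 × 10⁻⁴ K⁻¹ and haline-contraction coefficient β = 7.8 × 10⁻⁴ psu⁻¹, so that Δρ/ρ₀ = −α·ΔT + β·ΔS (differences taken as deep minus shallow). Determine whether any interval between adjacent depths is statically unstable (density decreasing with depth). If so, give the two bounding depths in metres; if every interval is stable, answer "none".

Evaluate Δρ/ρ₀ = −αΔT + βΔS across each adjacent pair:
  179–184 m: −αΔT+βΔS = −(2.4 × 10⁻⁴)(-0.3)+(7.8 × 10⁻⁴)(+0.02) = 8.8 × 10⁻⁵ → stable
  184–188 m: −αΔT+βΔS = −(2.4 × 10⁻⁴)(-1.6)+(7.8 × 10⁻⁴)(-0.07) = 3.3 × 10⁻⁴ → stable
  188–193 m: −αΔT+βΔS = −(2.4 × 10⁻⁴)(-4.1)+(7.8 × 10⁻⁴)(+1.58) = 2.2 × 10⁻³ → stable
Every interval has Δρ > 0: the column is stably stratified throughout.

none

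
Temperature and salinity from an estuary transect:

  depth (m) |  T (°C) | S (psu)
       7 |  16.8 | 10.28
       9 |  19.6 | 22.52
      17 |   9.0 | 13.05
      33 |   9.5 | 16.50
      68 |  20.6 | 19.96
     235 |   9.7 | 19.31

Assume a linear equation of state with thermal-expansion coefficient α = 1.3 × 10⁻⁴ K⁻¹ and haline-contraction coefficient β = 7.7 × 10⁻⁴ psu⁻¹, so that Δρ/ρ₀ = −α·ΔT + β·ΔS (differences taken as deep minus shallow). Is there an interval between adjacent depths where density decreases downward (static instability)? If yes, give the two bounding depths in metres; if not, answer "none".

9–17 m

Evaluate Δρ/ρ₀ = −αΔT + βΔS across each adjacent pair:
  7–9 m: −αΔT+βΔS = −(1.3 × 10⁻⁴)(+2.8)+(7.7 × 10⁻⁴)(+12.24) = 9.1 × 10⁻³ → stable
  9–17 m: −αΔT+βΔS = −(1.3 × 10⁻⁴)(-10.6)+(7.7 × 10⁻⁴)(-9.47) = -5.9 × 10⁻³ → UNSTABLE
  17–33 m: −αΔT+βΔS = −(1.3 × 10⁻⁴)(+0.5)+(7.7 × 10⁻⁴)(+3.45) = 2.6 × 10⁻³ → stable
  33–68 m: −αΔT+βΔS = −(1.3 × 10⁻⁴)(+11.1)+(7.7 × 10⁻⁴)(+3.46) = 1.2 × 10⁻³ → stable
  68–235 m: −αΔT+βΔS = −(1.3 × 10⁻⁴)(-10.9)+(7.7 × 10⁻⁴)(-0.65) = 9.2 × 10⁻⁴ → stable
The 9–17 m interval has Δρ < 0: lighter water underlies denser water.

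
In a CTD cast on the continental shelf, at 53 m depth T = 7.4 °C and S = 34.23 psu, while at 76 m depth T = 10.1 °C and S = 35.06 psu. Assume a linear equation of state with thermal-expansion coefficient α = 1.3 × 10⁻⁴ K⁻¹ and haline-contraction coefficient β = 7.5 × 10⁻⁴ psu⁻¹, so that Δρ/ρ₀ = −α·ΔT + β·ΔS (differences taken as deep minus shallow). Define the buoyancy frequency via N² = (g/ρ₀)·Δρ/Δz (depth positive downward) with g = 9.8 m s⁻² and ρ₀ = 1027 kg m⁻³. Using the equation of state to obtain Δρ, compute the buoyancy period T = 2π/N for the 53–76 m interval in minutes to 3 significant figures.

ΔT = +2.7 K, ΔS = +0.83 psu (deep − shallow).
Δρ/ρ₀ = −αΔT + βΔS = -3.51 × 10⁻⁴ + 6.225 × 10⁻⁴ = 2.715 × 10⁻⁴, so Δρ ≈ 0.2788 kg m⁻³.
N² = (g/ρ₀)·Δρ/Δz = g·(Δρ/ρ₀)/Δz = 9.8 × 2.715 × 10⁻⁴ / 23 = 1.1568 × 10⁻⁴ s⁻².
N = √(1.1568 × 10⁻⁴) = 0.010755 rad s⁻¹ → T = 2π/N = 584.21 s = 9.7368 min ≈ 9.74 min.

9.74 min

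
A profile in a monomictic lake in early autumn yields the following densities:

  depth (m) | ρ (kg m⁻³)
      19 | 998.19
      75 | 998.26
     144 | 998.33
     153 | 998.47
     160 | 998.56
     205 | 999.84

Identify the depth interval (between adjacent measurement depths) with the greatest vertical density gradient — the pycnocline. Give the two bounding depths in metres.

160–205 m

Compute the density gradient over each adjacent pair:
  19–75 m: Δρ/Δz = 0.07/56 = 1.3 × 10⁻³ kg m⁻⁴
  75–144 m: Δρ/Δz = 0.07/69 = 1.0 × 10⁻³ kg m⁻⁴
  144–153 m: Δρ/Δz = 0.14/9 = 0.016 kg m⁻⁴
  153–160 m: Δρ/Δz = 0.09/7 = 0.013 kg m⁻⁴
  160–205 m: Δρ/Δz = 1.28/45 = 0.028 kg m⁻⁴
The largest gradient is in the 160–205 m interval — the pycnocline.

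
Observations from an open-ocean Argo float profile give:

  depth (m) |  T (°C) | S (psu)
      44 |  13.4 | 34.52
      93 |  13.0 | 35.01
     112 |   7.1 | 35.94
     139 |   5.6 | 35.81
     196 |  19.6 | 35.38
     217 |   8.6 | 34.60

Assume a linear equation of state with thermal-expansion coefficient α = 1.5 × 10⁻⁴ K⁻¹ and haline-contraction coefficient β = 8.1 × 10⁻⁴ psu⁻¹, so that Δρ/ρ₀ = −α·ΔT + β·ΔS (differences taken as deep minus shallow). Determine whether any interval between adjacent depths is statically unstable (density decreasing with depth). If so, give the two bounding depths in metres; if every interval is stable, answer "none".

139–196 m

Evaluate Δρ/ρ₀ = −αΔT + βΔS across each adjacent pair:
  44–93 m: −αΔT+βΔS = −(1.5 × 10⁻⁴)(-0.4)+(8.1 × 10⁻⁴)(+0.49) = 4.6 × 10⁻⁴ → stable
  93–112 m: −αΔT+βΔS = −(1.5 × 10⁻⁴)(-5.9)+(8.1 × 10⁻⁴)(+0.93) = 1.6 × 10⁻³ → stable
  112–139 m: −αΔT+βΔS = −(1.5 × 10⁻⁴)(-1.5)+(8.1 × 10⁻⁴)(-0.13) = 1.2 × 10⁻⁴ → stable
  139–196 m: −αΔT+βΔS = −(1.5 × 10⁻⁴)(+14.0)+(8.1 × 10⁻⁴)(-0.43) = -2.4 × 10⁻³ → UNSTABLE
  196–217 m: −αΔT+βΔS = −(1.5 × 10⁻⁴)(-11.0)+(8.1 × 10⁻⁴)(-0.78) = 1.0 × 10⁻³ → stable
The 139–196 m interval has Δρ < 0: lighter water underlies denser water.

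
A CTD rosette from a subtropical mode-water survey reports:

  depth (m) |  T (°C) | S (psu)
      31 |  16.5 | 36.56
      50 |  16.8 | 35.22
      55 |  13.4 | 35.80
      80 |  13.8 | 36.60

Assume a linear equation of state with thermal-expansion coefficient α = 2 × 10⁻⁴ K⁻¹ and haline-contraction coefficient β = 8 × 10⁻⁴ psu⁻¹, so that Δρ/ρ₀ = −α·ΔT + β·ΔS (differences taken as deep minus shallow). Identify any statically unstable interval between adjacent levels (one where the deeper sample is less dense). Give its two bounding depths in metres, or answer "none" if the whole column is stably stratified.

31–50 m

Evaluate Δρ/ρ₀ = −αΔT + βΔS across each adjacent pair:
  31–50 m: −αΔT+βΔS = −(2 × 10⁻⁴)(+0.3)+(8 × 10⁻⁴)(-1.34) = -1.1 × 10⁻³ → UNSTABLE
  50–55 m: −αΔT+βΔS = −(2 × 10⁻⁴)(-3.4)+(8 × 10⁻⁴)(+0.58) = 1.1 × 10⁻³ → stable
  55–80 m: −αΔT+βΔS = −(2 × 10⁻⁴)(+0.4)+(8 × 10⁻⁴)(+0.80) = 5.6 × 10⁻⁴ → stable
The 31–50 m interval has Δρ < 0: lighter water underlies denser water.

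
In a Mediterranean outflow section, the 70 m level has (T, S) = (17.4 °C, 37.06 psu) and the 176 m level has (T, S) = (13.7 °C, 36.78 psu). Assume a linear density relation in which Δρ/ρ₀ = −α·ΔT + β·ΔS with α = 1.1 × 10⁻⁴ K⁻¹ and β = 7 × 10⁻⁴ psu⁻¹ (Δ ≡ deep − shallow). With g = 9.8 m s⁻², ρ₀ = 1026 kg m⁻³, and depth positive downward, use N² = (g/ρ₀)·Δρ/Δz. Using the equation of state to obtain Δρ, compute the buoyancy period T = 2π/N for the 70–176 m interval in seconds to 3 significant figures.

ΔT = -3.7 K, ΔS = -0.28 psu (deep − shallow).
Δρ/ρ₀ = −αΔT + βΔS = 4.07 × 10⁻⁴ − 1.96 × 10⁻⁴ = 2.11 × 10⁻⁴, so Δρ ≈ 0.2165 kg m⁻³.
N² = (g/ρ₀)·Δρ/Δz = g·(Δρ/ρ₀)/Δz = 9.8 × 2.11 × 10⁻⁴ / 106 = 1.9508 × 10⁻⁵ s⁻².
N = √(1.9508 × 10⁻⁵) = 4.4168 × 10⁻³ rad s⁻¹ → T = 2π/N = 1.4226 × 10³ s ≈ 1.42 × 10³ s.

1.42 × 10³ s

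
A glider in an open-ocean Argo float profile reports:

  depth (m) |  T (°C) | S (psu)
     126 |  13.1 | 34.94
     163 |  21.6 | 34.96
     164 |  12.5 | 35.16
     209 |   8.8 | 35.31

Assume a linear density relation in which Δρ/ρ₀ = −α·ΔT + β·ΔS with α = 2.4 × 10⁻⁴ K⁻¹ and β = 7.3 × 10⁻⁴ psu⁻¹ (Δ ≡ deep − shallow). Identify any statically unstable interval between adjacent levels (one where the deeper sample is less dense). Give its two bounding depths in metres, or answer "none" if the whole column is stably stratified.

Evaluate Δρ/ρ₀ = −αΔT + βΔS across each adjacent pair:
  126–163 m: −αΔT+βΔS = −(2.4 × 10⁻⁴)(+8.5)+(7.3 × 10⁻⁴)(+0.02) = -2.0 × 10⁻³ → UNSTABLE
  163–164 m: −αΔT+βΔS = −(2.4 × 10⁻⁴)(-9.1)+(7.3 × 10⁻⁴)(+0.20) = 2.3 × 10⁻³ → stable
  164–209 m: −αΔT+βΔS = −(2.4 × 10⁻⁴)(-3.7)+(7.3 × 10⁻⁴)(+0.15) = 1.0 × 10⁻³ → stable
The 126–163 m interval has Δρ < 0: lighter water underlies denser water.

126–163 m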